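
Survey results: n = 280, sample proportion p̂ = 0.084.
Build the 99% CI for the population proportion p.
(0.041, 0.127)

Proportion CI:
SE = √(p̂(1-p̂)/n) = √(0.084 · 0.916 / 280) = 0.01658

z* = 2.576
Margin = z* · SE = 2.576 · 0.01658 = 0.0427

CI: 0.084 ± 0.0427 = (0.041, 0.127)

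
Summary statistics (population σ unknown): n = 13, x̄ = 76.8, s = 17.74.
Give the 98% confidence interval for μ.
(63.61, 89.99)

t-interval (σ unknown):
df = n - 1 = 12
t* = 2.681 for 98% confidence

Margin of error = t* · s/√n = 2.681 · 17.74/√13 = 13.19

CI: (63.61, 89.99)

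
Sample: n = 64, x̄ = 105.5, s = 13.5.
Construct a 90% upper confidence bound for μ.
μ ≤ 107.69

Upper bound (one-sided):
t* = 1.295 (one-sided for 90%)
Upper bound = x̄ + t* · s/√n = 105.5 + 1.295 · 13.5/√64 = 107.69

We are 90% confident that μ ≤ 107.69.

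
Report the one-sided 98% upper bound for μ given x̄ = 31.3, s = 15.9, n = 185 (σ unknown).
μ ≤ 33.72

Upper bound (one-sided):
t* = 2.068 (one-sided for 98%)
Upper bound = x̄ + t* · s/√n = 31.3 + 2.068 · 15.9/√185 = 33.72

We are 98% confident that μ ≤ 33.72.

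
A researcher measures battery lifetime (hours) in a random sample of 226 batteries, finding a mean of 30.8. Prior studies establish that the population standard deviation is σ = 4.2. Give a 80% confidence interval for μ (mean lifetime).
(30.44, 31.16)

z-interval (σ known):
z* = 1.282 for 80% confidence

Margin of error = z* · σ/√n = 1.282 · 4.2/√226 = 0.36

CI: (30.8 - 0.36, 30.8 + 0.36) = (30.44, 31.16)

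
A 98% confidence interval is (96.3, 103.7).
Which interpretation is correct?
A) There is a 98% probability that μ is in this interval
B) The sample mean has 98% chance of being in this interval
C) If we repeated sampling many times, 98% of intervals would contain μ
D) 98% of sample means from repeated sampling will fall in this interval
C

A) Wrong — μ is fixed; the randomness lives in the interval, not in μ.
B) Wrong — x̄ is observed and sits in the interval by construction.
C) Correct — this is the frequentist long-run coverage interpretation.
D) Wrong — coverage applies to intervals containing μ, not to future x̄ values.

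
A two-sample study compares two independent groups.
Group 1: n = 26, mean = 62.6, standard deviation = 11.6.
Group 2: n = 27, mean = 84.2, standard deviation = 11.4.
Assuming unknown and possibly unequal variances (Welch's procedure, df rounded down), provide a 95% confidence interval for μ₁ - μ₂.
(-27.95, -15.25)

Difference: x̄₁ - x̄₂ = -21.60
SE = √(s₁²/n₁ + s₂²/n₂) = √(11.6²/26 + 11.4²/27) = 3.1605
df = 50.84 → 50 (Welch–Satterthwaite, rounded down)
t* = 2.009

CI: -21.60 ± 2.009 · 3.1605 = -21.60 ± 6.35 = (-27.95, -15.25)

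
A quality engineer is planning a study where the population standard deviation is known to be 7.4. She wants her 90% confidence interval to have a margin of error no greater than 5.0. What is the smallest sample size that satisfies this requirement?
n ≥ 6

For margin E ≤ 5.0:
n ≥ (z* · σ / E)²
n ≥ (1.645 · 7.4 / 5.0)²
n ≥ 5.93

Minimum n = 6 (rounding up)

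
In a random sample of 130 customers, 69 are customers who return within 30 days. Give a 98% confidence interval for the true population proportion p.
(0.429, 0.633)

Proportion CI:
p̂ = 69/130 = 0.53077
SE = √(p̂(1-p̂)/n) = √(0.53077 · 0.46923 / 130) = 0.04377

z* = 2.326
Margin = z* · SE = 2.326 · 0.04377 = 0.1018

CI: 0.53077 ± 0.1018 = (0.429, 0.633)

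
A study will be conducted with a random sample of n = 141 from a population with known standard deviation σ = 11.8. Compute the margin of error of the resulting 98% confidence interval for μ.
Margin of error = 2.31

Margin of error = z* · σ/√n
= 2.326 · 11.8/√141
= 2.326 · 11.8/11.8743
= 2.31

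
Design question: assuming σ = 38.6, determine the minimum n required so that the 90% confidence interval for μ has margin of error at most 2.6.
n ≥ 597

For margin E ≤ 2.6:
n ≥ (z* · σ / E)²
n ≥ (1.645 · 38.6 / 2.6)²
n ≥ 596.43

Minimum n = 597 (rounding up)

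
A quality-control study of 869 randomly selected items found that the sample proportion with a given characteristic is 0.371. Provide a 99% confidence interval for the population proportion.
(0.329, 0.413)

Proportion CI:
SE = √(p̂(1-p̂)/n) = √(0.371 · 0.629 / 869) = 0.01639

z* = 2.576
Margin = z* · SE = 2.576 · 0.01639 = 0.0422

CI: 0.371 ± 0.0422 = (0.329, 0.413)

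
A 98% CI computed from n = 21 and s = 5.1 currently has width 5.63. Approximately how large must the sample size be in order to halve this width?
n ≈ 84

CI width ∝ 1/√n
To reduce width by factor 2, need √n to grow by 2 → need 2² = 4 times as many samples.

Current: n = 21, width = 5.63
New: n = 84, width ≈ 2.64

Width reduced by factor of 5.63/2.64 = 2.13.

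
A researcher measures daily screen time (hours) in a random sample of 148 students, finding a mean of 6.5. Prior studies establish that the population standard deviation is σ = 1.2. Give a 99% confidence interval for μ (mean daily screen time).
(6.25, 6.75)

z-interval (σ known):
z* = 2.576 for 99% confidence

Margin of error = z* · σ/√n = 2.576 · 1.2/√148 = 0.25

CI: (6.5 - 0.25, 6.5 + 0.25) = (6.25, 6.75)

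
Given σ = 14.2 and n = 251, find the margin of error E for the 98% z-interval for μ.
Margin of error = 2.08

Margin of error = z* · σ/√n
= 2.326 · 14.2/√251
= 2.326 · 14.2/15.8430
= 2.08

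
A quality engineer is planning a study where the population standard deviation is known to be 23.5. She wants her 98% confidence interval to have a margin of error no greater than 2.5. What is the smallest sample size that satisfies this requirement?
n ≥ 479

For margin E ≤ 2.5:
n ≥ (z* · σ / E)²
n ≥ (2.326 · 23.5 / 2.5)²
n ≥ 478.05

Minimum n = 479 (rounding up)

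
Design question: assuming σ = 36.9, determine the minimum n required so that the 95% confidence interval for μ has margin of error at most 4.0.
n ≥ 327

For margin E ≤ 4.0:
n ≥ (z* · σ / E)²
n ≥ (1.960 · 36.9 / 4.0)²
n ≥ 326.92

Minimum n = 327 (rounding up)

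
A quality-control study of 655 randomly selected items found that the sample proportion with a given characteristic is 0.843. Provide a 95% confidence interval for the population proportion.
(0.815, 0.871)

Proportion CI:
SE = √(p̂(1-p̂)/n) = √(0.843 · 0.157 / 655) = 0.01421

z* = 1.960
Margin = z* · SE = 1.960 · 0.01421 = 0.0279

CI: 0.843 ± 0.0279 = (0.815, 0.871)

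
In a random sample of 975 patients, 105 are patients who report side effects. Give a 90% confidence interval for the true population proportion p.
(0.091, 0.124)

Proportion CI:
p̂ = 105/975 = 0.10769
SE = √(p̂(1-p̂)/n) = √(0.10769 · 0.89231 / 975) = 0.00993

z* = 1.645
Margin = z* · SE = 1.645 · 0.00993 = 0.0163

CI: 0.10769 ± 0.0163 = (0.091, 0.124)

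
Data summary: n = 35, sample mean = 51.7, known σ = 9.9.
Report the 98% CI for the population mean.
(47.81, 55.59)

z-interval (σ known):
z* = 2.326 for 98% confidence

Margin of error = z* · σ/√n = 2.326 · 9.9/√35 = 3.89

CI: (51.7 - 3.89, 51.7 + 3.89) = (47.81, 55.59)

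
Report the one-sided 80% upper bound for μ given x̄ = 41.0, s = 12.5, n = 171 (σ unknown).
μ ≤ 41.81

Upper bound (one-sided):
t* = 0.844 (one-sided for 80%)
Upper bound = x̄ + t* · s/√n = 41.0 + 0.844 · 12.5/√171 = 41.81

We are 80% confident that μ ≤ 41.81.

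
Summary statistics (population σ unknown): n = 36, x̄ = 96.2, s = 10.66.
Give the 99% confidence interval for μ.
(91.36, 101.04)

t-interval (σ unknown):
df = n - 1 = 35
t* = 2.724 for 99% confidence

Margin of error = t* · s/√n = 2.724 · 10.66/√36 = 4.84

CI: (91.36, 101.04)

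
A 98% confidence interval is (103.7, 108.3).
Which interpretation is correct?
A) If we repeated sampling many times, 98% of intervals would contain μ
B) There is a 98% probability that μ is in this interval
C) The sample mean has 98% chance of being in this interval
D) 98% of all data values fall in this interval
A

A) Correct — this is the frequentist long-run coverage interpretation.
B) Wrong — μ is fixed; the randomness lives in the interval, not in μ.
C) Wrong — x̄ is observed and sits in the interval by construction.
D) Wrong — a CI is about the parameter μ, not individual data values.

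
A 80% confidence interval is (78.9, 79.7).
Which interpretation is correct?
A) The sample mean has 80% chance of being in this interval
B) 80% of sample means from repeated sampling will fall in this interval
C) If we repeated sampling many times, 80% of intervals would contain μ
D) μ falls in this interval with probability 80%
C

A) Wrong — x̄ is observed and sits in the interval by construction.
B) Wrong — coverage applies to intervals containing μ, not to future x̄ values.
C) Correct — this is the frequentist long-run coverage interpretation.
D) Wrong — μ is fixed; the randomness lives in the interval, not in μ.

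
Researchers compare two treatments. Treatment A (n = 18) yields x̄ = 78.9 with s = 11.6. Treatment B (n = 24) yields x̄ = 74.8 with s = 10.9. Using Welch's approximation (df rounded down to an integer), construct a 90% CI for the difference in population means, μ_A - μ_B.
(-1.86, 10.06)

Difference: x̄₁ - x̄₂ = 4.10
SE = √(s₁²/n₁ + s₂²/n₂) = √(11.6²/18 + 10.9²/24) = 3.5250
df = 35.47 → 35 (Welch–Satterthwaite, rounded down)
t* = 1.690

CI: 4.10 ± 1.690 · 3.5250 = 4.10 ± 5.96 = (-1.86, 10.06)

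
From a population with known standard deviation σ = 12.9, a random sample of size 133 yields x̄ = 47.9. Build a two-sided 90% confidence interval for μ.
(46.06, 49.74)

z-interval (σ known):
z* = 1.645 for 90% confidence

Margin of error = z* · σ/√n = 1.645 · 12.9/√133 = 1.84

CI: (47.9 - 1.84, 47.9 + 1.84) = (46.06, 49.74)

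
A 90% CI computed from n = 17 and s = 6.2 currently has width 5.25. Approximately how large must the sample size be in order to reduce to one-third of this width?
n ≈ 153

CI width ∝ 1/√n
To reduce width by factor 3, need √n to grow by 3 → need 3² = 9 times as many samples.

Current: n = 17, width = 5.25
New: n = 153, width ≈ 1.66

Width reduced by factor of 5.25/1.66 = 3.16.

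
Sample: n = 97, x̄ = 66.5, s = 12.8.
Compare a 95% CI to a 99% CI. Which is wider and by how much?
99% CI is wider by 1.67

df = 96
95% CI: t* = 1.985, (63.92, 69.08), width = 2 · t* · s/√n = 5.16
99% CI: t* = 2.628, (63.08, 69.92), width = 2 · t* · s/√n = 6.83

The 99% CI is wider by 6.83 - 5.16 = 1.67.
Higher confidence requires a wider interval.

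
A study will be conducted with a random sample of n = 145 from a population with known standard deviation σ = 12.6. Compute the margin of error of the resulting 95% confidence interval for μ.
Margin of error = 2.05

Margin of error = z* · σ/√n
= 1.960 · 12.6/√145
= 1.960 · 12.6/12.0416
= 2.05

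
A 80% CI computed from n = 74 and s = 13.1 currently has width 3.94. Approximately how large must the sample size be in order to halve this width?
n ≈ 296

CI width ∝ 1/√n
To reduce width by factor 2, need √n to grow by 2 → need 2² = 4 times as many samples.

Current: n = 74, width = 3.94
New: n = 296, width ≈ 1.96

Width reduced by factor of 3.94/1.96 = 2.01.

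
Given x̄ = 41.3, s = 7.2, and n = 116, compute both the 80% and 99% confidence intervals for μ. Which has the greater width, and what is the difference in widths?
99% CI is wider by 1.78

df = 115
80% CI: t* = 1.289, (40.44, 42.16), width = 2 · t* · s/√n = 1.72
99% CI: t* = 2.619, (39.55, 43.05), width = 2 · t* · s/√n = 3.50

The 99% CI is wider by 3.50 - 1.72 = 1.78.
Higher confidence requires a wider interval.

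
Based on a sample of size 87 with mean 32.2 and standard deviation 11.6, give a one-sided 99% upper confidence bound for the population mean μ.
μ ≤ 35.15

Upper bound (one-sided):
t* = 2.370 (one-sided for 99%)
Upper bound = x̄ + t* · s/√n = 32.2 + 2.370 · 11.6/√87 = 35.15

We are 99% confident that μ ≤ 35.15.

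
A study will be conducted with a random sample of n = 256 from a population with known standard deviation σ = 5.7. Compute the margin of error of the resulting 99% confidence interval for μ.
Margin of error = 0.92

Margin of error = z* · σ/√n
= 2.576 · 5.7/√256
= 2.576 · 5.7/16.0000
= 0.92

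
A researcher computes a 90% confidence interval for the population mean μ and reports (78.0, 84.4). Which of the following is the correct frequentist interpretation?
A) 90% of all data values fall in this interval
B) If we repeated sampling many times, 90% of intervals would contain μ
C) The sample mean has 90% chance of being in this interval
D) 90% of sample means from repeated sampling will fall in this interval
B

A) Wrong — a CI is about the parameter μ, not individual data values.
B) Correct — this is the frequentist long-run coverage interpretation.
C) Wrong — x̄ is observed and sits in the interval by construction.
D) Wrong — coverage applies to intervals containing μ, not to future x̄ values.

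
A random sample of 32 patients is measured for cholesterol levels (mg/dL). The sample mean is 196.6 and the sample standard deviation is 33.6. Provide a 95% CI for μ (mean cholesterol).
(184.48, 208.72)

t-interval (σ unknown):
df = n - 1 = 31
t* = 2.040 for 95% confidence

Margin of error = t* · s/√n = 2.040 · 33.6/√32 = 12.12

CI: (184.48, 208.72)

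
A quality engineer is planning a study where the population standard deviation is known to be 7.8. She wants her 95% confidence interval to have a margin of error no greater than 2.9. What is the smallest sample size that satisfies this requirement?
n ≥ 28

For margin E ≤ 2.9:
n ≥ (z* · σ / E)²
n ≥ (1.960 · 7.8 / 2.9)²
n ≥ 27.79

Minimum n = 28 (rounding up)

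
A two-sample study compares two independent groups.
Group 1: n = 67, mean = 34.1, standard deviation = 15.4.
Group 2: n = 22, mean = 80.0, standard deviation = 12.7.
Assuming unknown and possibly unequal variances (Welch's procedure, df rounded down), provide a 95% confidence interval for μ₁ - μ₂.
(-52.55, -39.25)

Difference: x̄₁ - x̄₂ = -45.90
SE = √(s₁²/n₁ + s₂²/n₂) = √(15.4²/67 + 12.7²/22) = 3.2971
df = 42.99 → 42 (Welch–Satterthwaite, rounded down)
t* = 2.018

CI: -45.90 ± 2.018 · 3.2971 = -45.90 ± 6.65 = (-52.55, -39.25)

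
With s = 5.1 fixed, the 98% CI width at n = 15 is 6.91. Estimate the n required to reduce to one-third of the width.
n ≈ 135

CI width ∝ 1/√n
To reduce width by factor 3, need √n to grow by 3 → need 3² = 9 times as many samples.

Current: n = 15, width = 6.91
New: n = 135, width ≈ 2.07

Width reduced by factor of 6.91/2.07 = 3.34.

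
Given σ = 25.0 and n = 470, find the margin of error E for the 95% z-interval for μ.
Margin of error = 2.26

Margin of error = z* · σ/√n
= 1.960 · 25.0/√470
= 1.960 · 25.0/21.6795
= 2.26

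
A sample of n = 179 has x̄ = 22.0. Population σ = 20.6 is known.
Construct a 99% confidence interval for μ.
(18.03, 25.97)

z-interval (σ known):
z* = 2.576 for 99% confidence

Margin of error = z* · σ/√n = 2.576 · 20.6/√179 = 3.97

CI: (22.0 - 3.97, 22.0 + 3.97) = (18.03, 25.97)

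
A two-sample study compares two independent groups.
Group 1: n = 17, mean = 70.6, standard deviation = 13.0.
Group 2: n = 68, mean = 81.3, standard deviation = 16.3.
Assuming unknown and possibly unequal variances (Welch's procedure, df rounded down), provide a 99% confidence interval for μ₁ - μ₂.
(-20.96, -0.44)

Difference: x̄₁ - x̄₂ = -10.70
SE = √(s₁²/n₁ + s₂²/n₂) = √(13.0²/17 + 16.3²/68) = 3.7213
df = 29.94 → 29 (Welch–Satterthwaite, rounded down)
t* = 2.756

CI: -10.70 ± 2.756 · 3.7213 = -10.70 ± 10.26 = (-20.96, -0.44)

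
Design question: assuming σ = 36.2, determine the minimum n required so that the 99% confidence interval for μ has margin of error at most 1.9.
n ≥ 2409

For margin E ≤ 1.9:
n ≥ (z* · σ / E)²
n ≥ (2.576 · 36.2 / 1.9)²
n ≥ 2408.81

Minimum n = 2409 (rounding up)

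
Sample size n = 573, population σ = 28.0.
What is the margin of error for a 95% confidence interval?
Margin of error = 2.29

Margin of error = z* · σ/√n
= 1.960 · 28.0/√573
= 1.960 · 28.0/23.9374
= 2.29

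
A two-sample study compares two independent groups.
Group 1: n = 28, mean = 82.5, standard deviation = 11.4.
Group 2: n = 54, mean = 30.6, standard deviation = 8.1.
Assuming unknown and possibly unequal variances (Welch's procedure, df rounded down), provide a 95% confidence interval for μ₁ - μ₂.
(47.01, 56.79)

Difference: x̄₁ - x̄₂ = 51.90
SE = √(s₁²/n₁ + s₂²/n₂) = √(11.4²/28 + 8.1²/54) = 2.4200
df = 41.54 → 41 (Welch–Satterthwaite, rounded down)
t* = 2.020

CI: 51.90 ± 2.020 · 2.4200 = 51.90 ± 4.89 = (47.01, 56.79)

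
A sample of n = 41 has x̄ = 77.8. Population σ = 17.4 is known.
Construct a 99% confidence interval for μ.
(70.80, 84.80)

z-interval (σ known):
z* = 2.576 for 99% confidence

Margin of error = z* · σ/√n = 2.576 · 17.4/√41 = 7.00

CI: (77.8 - 7.00, 77.8 + 7.00) = (70.80, 84.80)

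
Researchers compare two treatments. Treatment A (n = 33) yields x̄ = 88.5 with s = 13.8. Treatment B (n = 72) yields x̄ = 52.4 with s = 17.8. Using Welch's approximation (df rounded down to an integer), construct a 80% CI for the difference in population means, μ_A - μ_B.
(31.98, 40.22)

Difference: x̄₁ - x̄₂ = 36.10
SE = √(s₁²/n₁ + s₂²/n₂) = √(13.8²/33 + 17.8²/72) = 3.1893
df = 78.77 → 78 (Welch–Satterthwaite, rounded down)
t* = 1.292

CI: 36.10 ± 1.292 · 3.1893 = 36.10 ± 4.12 = (31.98, 40.22)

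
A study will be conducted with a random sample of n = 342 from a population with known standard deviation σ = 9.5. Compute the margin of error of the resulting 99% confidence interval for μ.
Margin of error = 1.32

Margin of error = z* · σ/√n
= 2.576 · 9.5/√342
= 2.576 · 9.5/18.4932
= 1.32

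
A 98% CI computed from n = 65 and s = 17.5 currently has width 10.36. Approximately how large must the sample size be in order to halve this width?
n ≈ 260

CI width ∝ 1/√n
To reduce width by factor 2, need √n to grow by 2 → need 2² = 4 times as many samples.

Current: n = 65, width = 10.36
New: n = 260, width ≈ 5.08

Width reduced by factor of 10.36/5.08 = 2.04.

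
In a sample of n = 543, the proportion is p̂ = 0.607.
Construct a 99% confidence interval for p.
(0.553, 0.661)

Proportion CI:
SE = √(p̂(1-p̂)/n) = √(0.607 · 0.393 / 543) = 0.02096

z* = 2.576
Margin = z* · SE = 2.576 · 0.02096 = 0.0540

CI: 0.607 ± 0.0540 = (0.553, 0.661)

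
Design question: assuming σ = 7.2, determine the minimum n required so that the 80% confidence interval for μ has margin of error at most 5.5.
n ≥ 3

For margin E ≤ 5.5:
n ≥ (z* · σ / E)²
n ≥ (1.282 · 7.2 / 5.5)²
n ≥ 2.82

Minimum n = 3 (rounding up)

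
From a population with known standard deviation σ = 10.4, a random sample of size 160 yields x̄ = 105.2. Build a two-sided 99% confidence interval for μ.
(103.08, 107.32)

z-interval (σ known):
z* = 2.576 for 99% confidence

Margin of error = z* · σ/√n = 2.576 · 10.4/√160 = 2.12

CI: (105.2 - 2.12, 105.2 + 2.12) = (103.08, 107.32)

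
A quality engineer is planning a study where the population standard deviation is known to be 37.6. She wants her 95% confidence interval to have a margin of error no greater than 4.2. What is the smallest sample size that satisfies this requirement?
n ≥ 308

For margin E ≤ 4.2:
n ≥ (z* · σ / E)²
n ≥ (1.960 · 37.6 / 4.2)²
n ≥ 307.89

Minimum n = 308 (rounding up)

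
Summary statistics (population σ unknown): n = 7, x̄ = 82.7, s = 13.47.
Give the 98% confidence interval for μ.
(66.70, 98.70)

t-interval (σ unknown):
df = n - 1 = 6
t* = 3.143 for 98% confidence

Margin of error = t* · s/√n = 3.143 · 13.47/√7 = 16.00

CI: (66.70, 98.70)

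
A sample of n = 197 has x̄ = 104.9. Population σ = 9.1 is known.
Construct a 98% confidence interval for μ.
(103.39, 106.41)

z-interval (σ known):
z* = 2.326 for 98% confidence

Margin of error = z* · σ/√n = 2.326 · 9.1/√197 = 1.51

CI: (104.9 - 1.51, 104.9 + 1.51) = (103.39, 106.41)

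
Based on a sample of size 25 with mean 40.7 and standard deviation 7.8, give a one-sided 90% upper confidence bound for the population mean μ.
μ ≤ 42.76

Upper bound (one-sided):
t* = 1.318 (one-sided for 90%)
Upper bound = x̄ + t* · s/√n = 40.7 + 1.318 · 7.8/√25 = 42.76

We are 90% confident that μ ≤ 42.76.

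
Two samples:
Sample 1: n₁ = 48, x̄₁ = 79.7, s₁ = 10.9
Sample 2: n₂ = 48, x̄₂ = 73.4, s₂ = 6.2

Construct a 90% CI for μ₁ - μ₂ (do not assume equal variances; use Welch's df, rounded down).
(3.28, 9.32)

Difference: x̄₁ - x̄₂ = 6.30
SE = √(s₁²/n₁ + s₂²/n₂) = √(10.9²/48 + 6.2²/48) = 1.8100
df = 74.53 → 74 (Welch–Satterthwaite, rounded down)
t* = 1.666

CI: 6.30 ± 1.666 · 1.8100 = 6.30 ± 3.02 = (3.28, 9.32)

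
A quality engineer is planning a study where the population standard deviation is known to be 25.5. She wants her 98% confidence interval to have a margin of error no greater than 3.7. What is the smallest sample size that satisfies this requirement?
n ≥ 257

For margin E ≤ 3.7:
n ≥ (z* · σ / E)²
n ≥ (2.326 · 25.5 / 3.7)²
n ≥ 256.98

Minimum n = 257 (rounding up)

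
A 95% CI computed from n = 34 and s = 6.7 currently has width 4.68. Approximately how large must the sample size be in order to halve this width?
n ≈ 136

CI width ∝ 1/√n
To reduce width by factor 2, need √n to grow by 2 → need 2² = 4 times as many samples.

Current: n = 34, width = 4.68
New: n = 136, width ≈ 2.27

Width reduced by factor of 4.68/2.27 = 2.06.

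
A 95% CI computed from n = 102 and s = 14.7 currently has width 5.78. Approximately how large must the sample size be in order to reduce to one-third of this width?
n ≈ 918

CI width ∝ 1/√n
To reduce width by factor 3, need √n to grow by 3 → need 3² = 9 times as many samples.

Current: n = 102, width = 5.78
New: n = 918, width ≈ 1.90

Width reduced by factor of 5.78/1.90 = 3.04.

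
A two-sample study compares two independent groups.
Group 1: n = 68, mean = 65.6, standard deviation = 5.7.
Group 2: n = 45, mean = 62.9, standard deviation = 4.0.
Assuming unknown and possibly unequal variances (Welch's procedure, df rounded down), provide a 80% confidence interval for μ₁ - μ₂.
(1.52, 3.88)

Difference: x̄₁ - x̄₂ = 2.70
SE = √(s₁²/n₁ + s₂²/n₂) = √(5.7²/68 + 4.0²/45) = 0.9129
df = 110.58 → 110 (Welch–Satterthwaite, rounded down)
t* = 1.289

CI: 2.70 ± 1.289 · 0.9129 = 2.70 ± 1.18 = (1.52, 3.88)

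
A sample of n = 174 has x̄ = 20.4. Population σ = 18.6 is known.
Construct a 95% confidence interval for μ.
(17.64, 23.16)

z-interval (σ known):
z* = 1.960 for 95% confidence

Margin of error = z* · σ/√n = 1.960 · 18.6/√174 = 2.76

CI: (20.4 - 2.76, 20.4 + 2.76) = (17.64, 23.16)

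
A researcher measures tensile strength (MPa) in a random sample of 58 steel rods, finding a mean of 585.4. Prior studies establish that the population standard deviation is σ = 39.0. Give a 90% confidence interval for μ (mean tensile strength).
(576.98, 593.82)

z-interval (σ known):
z* = 1.645 for 90% confidence

Margin of error = z* · σ/√n = 1.645 · 39.0/√58 = 8.42

CI: (585.4 - 8.42, 585.4 + 8.42) = (576.98, 593.82)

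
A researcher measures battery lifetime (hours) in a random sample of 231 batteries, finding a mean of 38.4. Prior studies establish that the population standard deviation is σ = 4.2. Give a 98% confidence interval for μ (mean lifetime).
(37.76, 39.04)

z-interval (σ known):
z* = 2.326 for 98% confidence

Margin of error = z* · σ/√n = 2.326 · 4.2/√231 = 0.64

CI: (38.4 - 0.64, 38.4 + 0.64) = (37.76, 39.04)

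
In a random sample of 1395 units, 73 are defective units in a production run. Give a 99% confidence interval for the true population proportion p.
(0.037, 0.068)

Proportion CI:
p̂ = 73/1395 = 0.05233
SE = √(p̂(1-p̂)/n) = √(0.05233 · 0.94767 / 1395) = 0.00596

z* = 2.576
Margin = z* · SE = 2.576 · 0.00596 = 0.0154

CI: 0.05233 ± 0.0154 = (0.037, 0.068)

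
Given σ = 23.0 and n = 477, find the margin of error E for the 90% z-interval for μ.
Margin of error = 1.73

Margin of error = z* · σ/√n
= 1.645 · 23.0/√477
= 1.645 · 23.0/21.8403
= 1.73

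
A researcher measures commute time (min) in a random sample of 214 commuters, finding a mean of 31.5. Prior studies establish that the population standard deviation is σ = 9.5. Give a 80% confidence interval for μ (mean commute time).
(30.67, 32.33)

z-interval (σ known):
z* = 1.282 for 80% confidence

Margin of error = z* · σ/√n = 1.282 · 9.5/√214 = 0.83

CI: (31.5 - 0.83, 31.5 + 0.83) = (30.67, 32.33)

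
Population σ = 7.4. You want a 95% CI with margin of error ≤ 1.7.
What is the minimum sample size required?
n ≥ 73

For margin E ≤ 1.7:
n ≥ (z* · σ / E)²
n ≥ (1.960 · 7.4 / 1.7)²
n ≥ 72.79

Minimum n = 73 (rounding up)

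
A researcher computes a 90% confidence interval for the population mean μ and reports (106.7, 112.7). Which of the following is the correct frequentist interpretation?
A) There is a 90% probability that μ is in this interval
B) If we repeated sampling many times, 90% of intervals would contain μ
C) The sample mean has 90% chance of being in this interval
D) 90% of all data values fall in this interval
B

A) Wrong — μ is fixed; the randomness lives in the interval, not in μ.
B) Correct — this is the frequentist long-run coverage interpretation.
C) Wrong — x̄ is observed and sits in the interval by construction.
D) Wrong — a CI is about the parameter μ, not individual data values.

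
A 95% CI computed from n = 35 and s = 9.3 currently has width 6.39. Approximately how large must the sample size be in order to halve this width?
n ≈ 140

CI width ∝ 1/√n
To reduce width by factor 2, need √n to grow by 2 → need 2² = 4 times as many samples.

Current: n = 35, width = 6.39
New: n = 140, width ≈ 3.11

Width reduced by factor of 6.39/3.11 = 2.05.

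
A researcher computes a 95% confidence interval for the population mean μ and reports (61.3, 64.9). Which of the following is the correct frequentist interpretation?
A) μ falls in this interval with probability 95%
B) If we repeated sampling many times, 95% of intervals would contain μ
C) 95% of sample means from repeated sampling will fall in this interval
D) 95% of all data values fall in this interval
B

A) Wrong — μ is fixed; the randomness lives in the interval, not in μ.
B) Correct — this is the frequentist long-run coverage interpretation.
C) Wrong — coverage applies to intervals containing μ, not to future x̄ values.
D) Wrong — a CI is about the parameter μ, not individual data values.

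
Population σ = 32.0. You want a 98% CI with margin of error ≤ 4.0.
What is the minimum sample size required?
n ≥ 347

For margin E ≤ 4.0:
n ≥ (z* · σ / E)²
n ≥ (2.326 · 32.0 / 4.0)²
n ≥ 346.26

Minimum n = 347 (rounding up)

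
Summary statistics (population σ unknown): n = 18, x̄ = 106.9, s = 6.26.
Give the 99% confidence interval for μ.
(102.62, 111.18)

t-interval (σ unknown):
df = n - 1 = 17
t* = 2.898 for 99% confidence

Margin of error = t* · s/√n = 2.898 · 6.26/√18 = 4.28

CI: (102.62, 111.18)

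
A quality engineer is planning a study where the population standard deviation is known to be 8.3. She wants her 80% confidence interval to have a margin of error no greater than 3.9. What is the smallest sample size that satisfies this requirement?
n ≥ 8

For margin E ≤ 3.9:
n ≥ (z* · σ / E)²
n ≥ (1.282 · 8.3 / 3.9)²
n ≥ 7.44

Minimum n = 8 (rounding up)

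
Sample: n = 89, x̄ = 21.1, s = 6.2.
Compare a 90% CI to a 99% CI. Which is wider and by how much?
99% CI is wider by 1.28

df = 88
90% CI: t* = 1.662, (20.01, 22.19), width = 2 · t* · s/√n = 2.18
99% CI: t* = 2.633, (19.37, 22.83), width = 2 · t* · s/√n = 3.46

The 99% CI is wider by 3.46 - 2.18 = 1.28.
Higher confidence requires a wider interval.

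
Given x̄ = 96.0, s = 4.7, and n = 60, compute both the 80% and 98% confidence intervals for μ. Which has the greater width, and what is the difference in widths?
98% CI is wider by 1.33

df = 59
80% CI: t* = 1.296, (95.21, 96.79), width = 2 · t* · s/√n = 1.57
98% CI: t* = 2.391, (94.55, 97.45), width = 2 · t* · s/√n = 2.90

The 98% CI is wider by 2.90 - 1.57 = 1.33.
Higher confidence requires a wider interval.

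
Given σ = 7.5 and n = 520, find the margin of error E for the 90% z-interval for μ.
Margin of error = 0.54

Margin of error = z* · σ/√n
= 1.645 · 7.5/√520
= 1.645 · 7.5/22.8035
= 0.54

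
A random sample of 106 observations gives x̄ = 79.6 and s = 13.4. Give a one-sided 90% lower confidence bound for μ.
μ ≥ 77.92

Lower bound (one-sided):
t* = 1.290 (one-sided for 90%)
Lower bound = x̄ - t* · s/√n = 79.6 - 1.290 · 13.4/√106 = 77.92

We are 90% confident that μ ≥ 77.92.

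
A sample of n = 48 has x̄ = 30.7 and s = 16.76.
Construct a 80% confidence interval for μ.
(27.56, 33.84)

t-interval (σ unknown):
df = n - 1 = 47
t* = 1.300 for 80% confidence

Margin of error = t* · s/√n = 1.300 · 16.76/√48 = 3.14

CI: (27.56, 33.84)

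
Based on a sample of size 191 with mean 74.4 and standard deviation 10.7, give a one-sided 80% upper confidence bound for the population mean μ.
μ ≤ 75.05

Upper bound (one-sided):
t* = 0.844 (one-sided for 80%)
Upper bound = x̄ + t* · s/√n = 74.4 + 0.844 · 10.7/√191 = 75.05

We are 80% confident that μ ≤ 75.05.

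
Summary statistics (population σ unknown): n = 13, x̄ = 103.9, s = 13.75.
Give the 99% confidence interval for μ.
(92.25, 115.55)

t-interval (σ unknown):
df = n - 1 = 12
t* = 3.055 for 99% confidence

Margin of error = t* · s/√n = 3.055 · 13.75/√13 = 11.65

CI: (92.25, 115.55)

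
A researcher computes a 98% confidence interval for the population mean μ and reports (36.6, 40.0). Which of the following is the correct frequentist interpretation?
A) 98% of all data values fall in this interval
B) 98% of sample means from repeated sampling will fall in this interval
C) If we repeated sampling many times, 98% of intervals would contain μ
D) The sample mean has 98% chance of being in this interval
C

A) Wrong — a CI is about the parameter μ, not individual data values.
B) Wrong — coverage applies to intervals containing μ, not to future x̄ values.
C) Correct — this is the frequentist long-run coverage interpretation.
D) Wrong — x̄ is observed and sits in the interval by construction.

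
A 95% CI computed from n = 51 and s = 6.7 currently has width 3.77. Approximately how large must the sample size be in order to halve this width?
n ≈ 204

CI width ∝ 1/√n
To reduce width by factor 2, need √n to grow by 2 → need 2² = 4 times as many samples.

Current: n = 51, width = 3.77
New: n = 204, width ≈ 1.85

Width reduced by factor of 3.77/1.85 = 2.04.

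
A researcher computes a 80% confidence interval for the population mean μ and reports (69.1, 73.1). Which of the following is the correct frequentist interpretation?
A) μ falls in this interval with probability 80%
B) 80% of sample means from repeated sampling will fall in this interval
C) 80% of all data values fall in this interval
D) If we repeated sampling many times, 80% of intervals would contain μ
D

A) Wrong — μ is fixed; the randomness lives in the interval, not in μ.
B) Wrong — coverage applies to intervals containing μ, not to future x̄ values.
C) Wrong — a CI is about the parameter μ, not individual data values.
D) Correct — this is the frequentist long-run coverage interpretation.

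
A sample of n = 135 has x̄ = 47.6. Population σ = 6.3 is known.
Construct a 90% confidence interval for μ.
(46.71, 48.49)

z-interval (σ known):
z* = 1.645 for 90% confidence

Margin of error = z* · σ/√n = 1.645 · 6.3/√135 = 0.89

CI: (47.6 - 0.89, 47.6 + 0.89) = (46.71, 48.49)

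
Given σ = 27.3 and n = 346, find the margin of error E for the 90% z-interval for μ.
Margin of error = 2.41

Margin of error = z* · σ/√n
= 1.645 · 27.3/√346
= 1.645 · 27.3/18.6011
= 2.41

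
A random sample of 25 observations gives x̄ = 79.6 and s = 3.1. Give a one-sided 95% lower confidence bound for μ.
μ ≥ 78.54

Lower bound (one-sided):
t* = 1.711 (one-sided for 95%)
Lower bound = x̄ - t* · s/√n = 79.6 - 1.711 · 3.1/√25 = 78.54

We are 95% confident that μ ≥ 78.54.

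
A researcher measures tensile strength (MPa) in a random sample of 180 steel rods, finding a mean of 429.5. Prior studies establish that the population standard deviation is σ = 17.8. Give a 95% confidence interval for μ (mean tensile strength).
(426.90, 432.10)

z-interval (σ known):
z* = 1.960 for 95% confidence

Margin of error = z* · σ/√n = 1.960 · 17.8/√180 = 2.60

CI: (429.5 - 2.60, 429.5 + 2.60) = (426.90, 432.10)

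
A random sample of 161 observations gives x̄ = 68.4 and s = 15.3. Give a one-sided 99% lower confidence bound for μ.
μ ≥ 65.57

Lower bound (one-sided):
t* = 2.350 (one-sided for 99%)
Lower bound = x̄ - t* · s/√n = 68.4 - 2.350 · 15.3/√161 = 65.57

We are 99% confident that μ ≥ 65.57.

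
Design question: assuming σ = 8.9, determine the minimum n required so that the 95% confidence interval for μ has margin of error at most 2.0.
n ≥ 77

For margin E ≤ 2.0:
n ≥ (z* · σ / E)²
n ≥ (1.960 · 8.9 / 2.0)²
n ≥ 76.07

Minimum n = 77 (rounding up)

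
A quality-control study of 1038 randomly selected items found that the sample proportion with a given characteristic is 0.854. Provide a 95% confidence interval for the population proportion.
(0.833, 0.875)

Proportion CI:
SE = √(p̂(1-p̂)/n) = √(0.854 · 0.146 / 1038) = 0.01096

z* = 1.960
Margin = z* · SE = 1.960 · 0.01096 = 0.0215

CI: 0.854 ± 0.0215 = (0.833, 0.875)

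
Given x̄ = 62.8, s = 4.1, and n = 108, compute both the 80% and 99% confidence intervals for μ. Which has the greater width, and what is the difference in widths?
99% CI is wider by 1.05

df = 107
80% CI: t* = 1.290, (62.29, 63.31), width = 2 · t* · s/√n = 1.02
99% CI: t* = 2.623, (61.77, 63.83), width = 2 · t* · s/√n = 2.07

The 99% CI is wider by 2.07 - 1.02 = 1.05.
Higher confidence requires a wider interval.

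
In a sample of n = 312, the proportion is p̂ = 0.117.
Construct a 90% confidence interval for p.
(0.087, 0.147)

Proportion CI:
SE = √(p̂(1-p̂)/n) = √(0.117 · 0.883 / 312) = 0.01820

z* = 1.645
Margin = z* · SE = 1.645 · 0.01820 = 0.0299

CI: 0.117 ± 0.0299 = (0.087, 0.147)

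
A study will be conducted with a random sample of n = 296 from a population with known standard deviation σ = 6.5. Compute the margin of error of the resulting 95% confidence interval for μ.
Margin of error = 0.74

Margin of error = z* · σ/√n
= 1.960 · 6.5/√296
= 1.960 · 6.5/17.2047
= 0.74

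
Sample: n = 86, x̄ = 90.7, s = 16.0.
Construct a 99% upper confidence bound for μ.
μ ≤ 94.79

Upper bound (one-sided):
t* = 2.371 (one-sided for 99%)
Upper bound = x̄ + t* · s/√n = 90.7 + 2.371 · 16.0/√86 = 94.79

We are 99% confident that μ ≤ 94.79.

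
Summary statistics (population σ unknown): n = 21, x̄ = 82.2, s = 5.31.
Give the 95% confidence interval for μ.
(79.78, 84.62)

t-interval (σ unknown):
df = n - 1 = 20
t* = 2.086 for 95% confidence

Margin of error = t* · s/√n = 2.086 · 5.31/√21 = 2.42

CI: (79.78, 84.62)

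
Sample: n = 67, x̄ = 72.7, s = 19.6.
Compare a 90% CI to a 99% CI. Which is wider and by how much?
99% CI is wider by 4.71

df = 66
90% CI: t* = 1.668, (68.71, 76.69), width = 2 · t* · s/√n = 7.99
99% CI: t* = 2.652, (66.35, 79.05), width = 2 · t* · s/√n = 12.70

The 99% CI is wider by 12.70 - 7.99 = 4.71.
Higher confidence requires a wider interval.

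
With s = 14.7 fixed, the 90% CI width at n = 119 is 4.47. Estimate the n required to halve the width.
n ≈ 476

CI width ∝ 1/√n
To reduce width by factor 2, need √n to grow by 2 → need 2² = 4 times as many samples.

Current: n = 119, width = 4.47
New: n = 476, width ≈ 2.22

Width reduced by factor of 4.47/2.22 = 2.01.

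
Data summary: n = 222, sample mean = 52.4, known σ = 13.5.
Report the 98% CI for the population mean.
(50.29, 54.51)

z-interval (σ known):
z* = 2.326 for 98% confidence

Margin of error = z* · σ/√n = 2.326 · 13.5/√222 = 2.11

CI: (52.4 - 2.11, 52.4 + 2.11) = (50.29, 54.51)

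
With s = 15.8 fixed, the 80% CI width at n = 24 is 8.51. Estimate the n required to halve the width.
n ≈ 96

CI width ∝ 1/√n
To reduce width by factor 2, need √n to grow by 2 → need 2² = 4 times as many samples.

Current: n = 24, width = 8.51
New: n = 96, width ≈ 4.16

Width reduced by factor of 8.51/4.16 = 2.05.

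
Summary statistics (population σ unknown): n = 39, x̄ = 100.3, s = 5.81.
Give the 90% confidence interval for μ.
(98.73, 101.87)

t-interval (σ unknown):
df = n - 1 = 38
t* = 1.686 for 90% confidence

Margin of error = t* · s/√n = 1.686 · 5.81/√39 = 1.57

CI: (98.73, 101.87)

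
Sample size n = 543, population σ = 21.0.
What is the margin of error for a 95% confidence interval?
Margin of error = 1.77

Margin of error = z* · σ/√n
= 1.960 · 21.0/√543
= 1.960 · 21.0/23.3024
= 1.77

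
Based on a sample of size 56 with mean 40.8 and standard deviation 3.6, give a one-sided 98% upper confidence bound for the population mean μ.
μ ≤ 41.81

Upper bound (one-sided):
t* = 2.104 (one-sided for 98%)
Upper bound = x̄ + t* · s/√n = 40.8 + 2.104 · 3.6/√56 = 41.81

We are 98% confident that μ ≤ 41.81.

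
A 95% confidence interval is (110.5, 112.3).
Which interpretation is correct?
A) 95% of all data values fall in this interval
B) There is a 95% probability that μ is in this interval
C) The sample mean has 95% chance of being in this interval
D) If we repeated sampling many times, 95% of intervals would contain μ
D

A) Wrong — a CI is about the parameter μ, not individual data values.
B) Wrong — μ is fixed; the randomness lives in the interval, not in μ.
C) Wrong — x̄ is observed and sits in the interval by construction.
D) Correct — this is the frequentist long-run coverage interpretation.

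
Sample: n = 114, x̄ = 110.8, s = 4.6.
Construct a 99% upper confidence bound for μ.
μ ≤ 111.82

Upper bound (one-sided):
t* = 2.360 (one-sided for 99%)
Upper bound = x̄ + t* · s/√n = 110.8 + 2.360 · 4.6/√114 = 111.82

We are 99% confident that μ ≤ 111.82.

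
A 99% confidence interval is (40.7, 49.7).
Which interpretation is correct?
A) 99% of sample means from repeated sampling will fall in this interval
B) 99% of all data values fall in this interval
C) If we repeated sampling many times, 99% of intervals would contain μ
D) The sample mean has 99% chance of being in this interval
C

A) Wrong — coverage applies to intervals containing μ, not to future x̄ values.
B) Wrong — a CI is about the parameter μ, not individual data values.
C) Correct — this is the frequentist long-run coverage interpretation.
D) Wrong — x̄ is observed and sits in the interval by construction.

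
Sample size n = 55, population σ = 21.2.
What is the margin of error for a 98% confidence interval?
Margin of error = 6.65

Margin of error = z* · σ/√n
= 2.326 · 21.2/√55
= 2.326 · 21.2/7.4162
= 6.65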